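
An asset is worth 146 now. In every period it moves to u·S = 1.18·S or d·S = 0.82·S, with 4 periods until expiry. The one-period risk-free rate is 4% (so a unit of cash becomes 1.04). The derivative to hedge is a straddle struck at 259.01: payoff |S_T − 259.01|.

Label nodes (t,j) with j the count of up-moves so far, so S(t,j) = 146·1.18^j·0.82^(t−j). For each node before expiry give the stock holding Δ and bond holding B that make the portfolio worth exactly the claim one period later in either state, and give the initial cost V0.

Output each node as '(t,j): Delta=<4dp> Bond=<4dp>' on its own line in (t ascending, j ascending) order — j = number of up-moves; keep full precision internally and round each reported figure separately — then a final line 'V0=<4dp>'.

The replicating-portfolio and risk-neutral prices coincide; use p* = (1.04−0.82)/(1.18−0.82) = 0.6111 for the latter.
Terminal values V(4,·): V(4,0)=193.0002, V(4,1)=164.0203, V(4,2)=122.3175, V(4,3)=62.3062, V(4,4)=24.0516
(3,0): S=80.4997. Δ = (V_up−V_dn)/(S_up−S_dn) = (164.0203−193.0002)/(94.9897−66.0098) = -1.0000. V = [p*·164.0203 + (1−p*)·193.0002]/1.04 = 168.5483. B = V − Δ·S = 249.0481.
(3,1): S=115.8411. Δ = (V_up−V_dn)/(S_up−S_dn) = (122.3175−164.0203)/(136.6925−94.9897) = -1.0000. V = [p*·122.3175 + (1−p*)·164.0203]/1.04 = 133.2070. B = V − Δ·S = 249.0481.
(3,2): S=166.6981. Δ = (V_up−V_dn)/(S_up−S_dn) = (62.3062−122.3175)/(196.7038−136.6925) = -1.0000. V = [p*·62.3062 + (1−p*)·122.3175]/1.04 = 82.3499. B = V − Δ·S = 249.0481.
(3,3): S=239.8827. Δ = (V_up−V_dn)/(S_up−S_dn) = (24.0516−62.3062)/(283.0616−196.7038) = -0.4430. V = [p*·24.0516 + (1−p*)·62.3062]/1.04 = 37.4311. B = V − Δ·S = 143.6941.
(2,0): S=98.1704. Δ = (V_up−V_dn)/(S_up−S_dn) = (133.2070−168.5483)/(115.8411−80.4997) = -1.0000. V = [p*·133.2070 + (1−p*)·168.5483]/1.04 = 141.2989. B = V − Δ·S = 239.4693.
(2,1): S=141.2696. Δ = (V_up−V_dn)/(S_up−S_dn) = (82.3499−133.2070)/(166.6981−115.8411) = -1.0000. V = [p*·82.3499 + (1−p*)·133.2070]/1.04 = 98.1997. B = V − Δ·S = 239.4693.
(2,2): S=203.2904. Δ = (V_up−V_dn)/(S_up−S_dn) = (37.4311−82.3499)/(239.8827−166.6981) = -0.6138. V = [p*·37.4311 + (1−p*)·82.3499]/1.04 = 52.7880. B = V − Δ·S = 177.5626.
(1,0): S=119.7200. Δ = (V_up−V_dn)/(S_up−S_dn) = (98.1997−141.2989)/(141.2696−98.1704) = -1.0000. V = [p*·98.1997 + (1−p*)·141.2989]/1.04 = 110.5389. B = V − Δ·S = 230.2589.
(1,1): S=172.2800. Δ = (V_up−V_dn)/(S_up−S_dn) = (52.7880−98.1997)/(203.2904−141.2696) = -0.7322. V = [p*·52.7880 + (1−p*)·98.1997]/1.04 = 67.7386. B = V − Δ·S = 193.8821.
(0,0): S=146.0000. Δ = (V_up−V_dn)/(S_up−S_dn) = (67.7386−110.5389)/(172.2800−119.7200) = -0.8143. V = [p*·67.7386 + (1−p*)·110.5389]/1.04 = 81.1377. B = V − Δ·S = 200.0276.
Root portfolio cost Δ·146+B reproduces V0=81.1377.

(0,0): Delta=-0.8143 Bond=200.0276
(1,0): Delta=-1.0000 Bond=230.2589
(1,1): Delta=-0.7322 Bond=193.8821
(2,0): Delta=-1.0000 Bond=239.4693
(2,1): Delta=-1.0000 Bond=239.4693
(2,2): Delta=-0.6138 Bond=177.5626
(3,0): Delta=-1.0000 Bond=249.0481
(3,1): Delta=-1.0000 Bond=249.0481
(3,2): Delta=-1.0000 Bond=249.0481
(3,3): Delta=-0.4430 Bond=143.6941
V0=81.1377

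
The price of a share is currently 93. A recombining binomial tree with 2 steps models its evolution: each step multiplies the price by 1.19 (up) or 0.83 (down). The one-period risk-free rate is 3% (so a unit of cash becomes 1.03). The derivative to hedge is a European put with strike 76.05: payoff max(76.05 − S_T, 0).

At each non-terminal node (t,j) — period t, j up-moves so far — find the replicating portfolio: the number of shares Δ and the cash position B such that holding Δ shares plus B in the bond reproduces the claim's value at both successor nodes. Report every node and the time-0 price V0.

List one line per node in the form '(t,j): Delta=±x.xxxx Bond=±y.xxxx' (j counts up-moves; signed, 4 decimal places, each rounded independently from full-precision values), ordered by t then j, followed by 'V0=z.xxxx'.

Since d<R<u, set p* = (R−d)/(u−d) = 0.5556; price each node as the discounted p*-expectation of its children.
Payoff layer (t=2): V(2,0)=11.9823, V(2,1)=0.0000, V(2,2)=0.0000
(1,0): S=77.1900. Δ = (V_up−V_dn)/(S_up−S_dn) = (0.0000−11.9823)/(91.8561−64.0677) = -0.4312. V = [p*·0.0000 + (1−p*)·11.9823]/1.03 = 5.1704. B = V − Δ·S = 38.4545.
(1,1): S=110.6700. Δ = (V_up−V_dn)/(S_up−S_dn) = (0.0000−0.0000)/(131.6973−91.8561) = 0.0000. V = [p*·0.0000 + (1−p*)·0.0000]/1.03 = 0.0000. B = V − Δ·S = 0.0000.
(0,0): S=93.0000. Δ = (V_up−V_dn)/(S_up−S_dn) = (0.0000−5.1704)/(110.6700−77.1900) = -0.1544. V = [p*·0.0000 + (1−p*)·5.1704]/1.03 = 2.2310. B = V − Δ·S = 16.5931.
The time-0 hedge costs 2.2310, which is the no-arbitrage price.

(0,0): Delta=-0.1544 Bond=16.5931
(1,0): Delta=-0.4312 Bond=38.4545
(1,1): Delta=0.0000 Bond=0.0000
V0=2.2310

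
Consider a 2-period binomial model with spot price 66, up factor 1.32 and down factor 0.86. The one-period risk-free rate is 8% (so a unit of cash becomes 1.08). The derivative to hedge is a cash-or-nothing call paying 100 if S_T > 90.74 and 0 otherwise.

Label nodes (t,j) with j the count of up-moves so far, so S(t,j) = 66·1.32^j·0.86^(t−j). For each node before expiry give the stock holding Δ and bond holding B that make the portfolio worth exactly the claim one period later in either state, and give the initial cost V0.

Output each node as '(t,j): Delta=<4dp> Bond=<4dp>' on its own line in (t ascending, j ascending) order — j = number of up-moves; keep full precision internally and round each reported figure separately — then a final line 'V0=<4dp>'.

(0,0): Delta=1.4586 Bond=-76.6581
(1,0): Delta=0.0000 Bond=0.0000
(1,1): Delta=2.4953 Bond=-173.1079
V0=19.6102

Risk-neutral probability p* = (R−d)/(u−d) = (1.08−0.86)/(1.32−0.86) = 0.4783.
Payoff layer (t=2): V(2,0)=0.0000, V(2,1)=0.0000, V(2,2)=100.0000
(1,0): S=56.7600. Δ = (V_up−V_dn)/(S_up−S_dn) = (0.0000−0.0000)/(74.9232−48.8136) = 0.0000. V = [p*·0.0000 + (1−p*)·0.0000]/1.08 = 0.0000. B = V − Δ·S = 0.0000.
(1,1): S=87.1200. Δ = (V_up−V_dn)/(S_up−S_dn) = (100.0000−0.0000)/(114.9984−74.9232) = 2.4953. V = [p*·100.0000 + (1−p*)·0.0000]/1.08 = 44.2834. B = V − Δ·S = -173.1079.
(0,0): S=66.0000. Δ = (V_up−V_dn)/(S_up−S_dn) = (44.2834−0.0000)/(87.1200−56.7600) = 1.4586. V = [p*·44.2834 + (1−p*)·0.0000]/1.08 = 19.6102. B = V − Δ·S = -76.6581.
Each (Δ,B) replicates both successor values, so the strategy is self-financing and V0 is arbitrage-free.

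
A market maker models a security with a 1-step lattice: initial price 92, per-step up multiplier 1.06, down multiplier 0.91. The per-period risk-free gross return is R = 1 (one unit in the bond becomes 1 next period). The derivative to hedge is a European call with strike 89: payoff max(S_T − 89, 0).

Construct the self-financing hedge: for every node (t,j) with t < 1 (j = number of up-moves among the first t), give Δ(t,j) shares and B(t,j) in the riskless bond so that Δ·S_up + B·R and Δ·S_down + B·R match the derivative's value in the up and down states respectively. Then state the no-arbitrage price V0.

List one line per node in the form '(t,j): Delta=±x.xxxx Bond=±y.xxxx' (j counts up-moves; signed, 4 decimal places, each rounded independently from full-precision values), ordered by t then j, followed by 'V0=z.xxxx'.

(0,0): Delta=0.6174 Bond=-51.6880
V0=5.1120

No-arbitrage ⇒ martingale measure with p* = (R−d)/(u−d) = 0.6000.
Terminal payoffs: V(1,0)=0.0000, V(1,1)=8.5200
  t=0,j=0: stock 92.0000 → up 97.5200 (V=8.5200), down 83.7200 (V=0.0000). Price 5.1120; hedge Δ=0.6174, bond B=-51.6880.
Each (Δ,B) replicates both successor values, so the strategy is self-financing and V0 is arbitrage-free.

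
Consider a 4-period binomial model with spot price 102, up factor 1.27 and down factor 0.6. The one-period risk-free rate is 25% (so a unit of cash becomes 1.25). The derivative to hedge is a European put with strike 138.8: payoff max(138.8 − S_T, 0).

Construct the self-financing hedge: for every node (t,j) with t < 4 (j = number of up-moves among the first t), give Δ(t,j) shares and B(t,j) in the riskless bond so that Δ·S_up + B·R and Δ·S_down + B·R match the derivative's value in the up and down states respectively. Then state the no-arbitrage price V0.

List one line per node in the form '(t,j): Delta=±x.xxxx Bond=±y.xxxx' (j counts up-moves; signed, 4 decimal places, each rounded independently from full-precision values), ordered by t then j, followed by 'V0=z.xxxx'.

The replicating-portfolio and risk-neutral prices coincide; use p* = (1.25−0.6)/(1.27−0.6) = 0.9701 for the latter.
Terminal payoffs: V(4,0)=125.5808, V(4,1)=110.8194, V(4,2)=79.5743, V(4,3)=13.4390, V(4,4)=0.0000
Node (3,0) S=22.0320: V=(p*·110.8194+(1−p*)·125.5808)/1.25=89.0080; Δ=(110.8194−125.5808)/(27.9806−13.2192)=-1.0000; B=V−Δ·S=111.0400
Node (3,1) S=46.6344: V=(p*·79.5743+(1−p*)·110.8194)/1.25=64.4056; Δ=(79.5743−110.8194)/(59.2257−27.9806)=-1.0000; B=V−Δ·S=111.0400
Node (3,2) S=98.7095: V=(p*·13.4390+(1−p*)·79.5743)/1.25=12.3305; Δ=(13.4390−79.5743)/(125.3610−59.2257)=-1.0000; B=V−Δ·S=111.0400
Node (3,3) S=208.9351: V=(p*·0.0000+(1−p*)·13.4390)/1.25=0.3209; Δ=(0.0000−13.4390)/(265.3475−125.3610)=-0.0960; B=V−Δ·S=20.3791
Node (2,0) S=36.7200: V=(p*·64.4056+(1−p*)·89.0080)/1.25=52.1120; Δ=(64.4056−89.0080)/(46.6344−22.0320)=-1.0000; B=V−Δ·S=88.8320
Node (2,1) S=77.7240: V=(p*·12.3305+(1−p*)·64.4056)/1.25=11.1080; Δ=(12.3305−64.4056)/(98.7095−46.6344)=-1.0000; B=V−Δ·S=88.8320
Node (2,2) S=164.5158: V=(p*·0.3209+(1−p*)·12.3305)/1.25=0.5435; Δ=(0.3209−12.3305)/(208.9351−98.7095)=-0.1090; B=V−Δ·S=18.4683
Node (1,0) S=61.2000: V=(p*·11.1080+(1−p*)·52.1120)/1.25=9.8656; Δ=(11.1080−52.1120)/(77.7240−36.7200)=-1.0000; B=V−Δ·S=71.0656
Node (1,1) S=129.5400: V=(p*·0.5435+(1−p*)·11.1080)/1.25=0.6871; Δ=(0.5435−11.1080)/(164.5158−77.7240)=-0.1217; B=V−Δ·S=16.4550
Node (0,0) S=102.0000: V=(p*·0.6871+(1−p*)·9.8656)/1.25=0.7689; Δ=(0.6871−9.8656)/(129.5400−61.2000)=-0.1343; B=V−Δ·S=14.4681
Each (Δ,B) replicates both successor values, so the strategy is self-financing and V0 is arbitrage-free.

(0,0): Delta=-0.1343 Bond=14.4681
(1,0): Delta=-1.0000 Bond=71.0656
(1,1): Delta=-0.1217 Bond=16.4550
(2,0): Delta=-1.0000 Bond=88.8320
(2,1): Delta=-1.0000 Bond=88.8320
(2,2): Delta=-0.1090 Bond=18.4683
(3,0): Delta=-1.0000 Bond=111.0400
(3,1): Delta=-1.0000 Bond=111.0400
(3,2): Delta=-1.0000 Bond=111.0400
(3,3): Delta=-0.0960 Bond=20.3791
V0=0.7689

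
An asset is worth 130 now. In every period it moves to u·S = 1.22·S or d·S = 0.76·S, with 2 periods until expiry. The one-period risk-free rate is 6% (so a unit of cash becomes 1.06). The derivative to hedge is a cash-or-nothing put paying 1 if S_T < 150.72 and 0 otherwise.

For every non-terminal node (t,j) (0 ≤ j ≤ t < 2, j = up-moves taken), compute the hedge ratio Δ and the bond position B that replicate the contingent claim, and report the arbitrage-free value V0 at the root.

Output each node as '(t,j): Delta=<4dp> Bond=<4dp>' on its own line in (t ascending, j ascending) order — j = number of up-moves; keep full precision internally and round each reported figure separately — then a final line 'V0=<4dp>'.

Under the risk-neutral measure, an up-move has probability p* = (R−d)/(u−d) = 0.6522 and values discount at R = 1.06.
Payoff layer (t=2): V(2,0)=1.0000, V(2,1)=1.0000, V(2,2)=0.0000
(1,0): S=98.8000. Δ = (V_up−V_dn)/(S_up−S_dn) = (1.0000−1.0000)/(120.5360−75.0880) = 0.0000. V = [p*·1.0000 + (1−p*)·1.0000]/1.06 = 0.9434. B = V − Δ·S = 0.9434.
(1,1): S=158.6000. Δ = (V_up−V_dn)/(S_up−S_dn) = (0.0000−1.0000)/(193.4920−120.5360) = -0.0137. V = [p*·0.0000 + (1−p*)·1.0000]/1.06 = 0.3281. B = V − Δ·S = 2.5021.
(0,0): S=130.0000. Δ = (V_up−V_dn)/(S_up−S_dn) = (0.3281−0.9434)/(158.6000−98.8000) = -0.0103. V = [p*·0.3281 + (1−p*)·0.9434]/1.06 = 0.5115. B = V − Δ·S = 1.8490.
Check: Δ(0,0)·S0 + B(0,0) = 0.5115 = V0.

(0,0): Delta=-0.0103 Bond=1.8490
(1,0): Delta=0.0000 Bond=0.9434
(1,1): Delta=-0.0137 Bond=2.5021
V0=0.5115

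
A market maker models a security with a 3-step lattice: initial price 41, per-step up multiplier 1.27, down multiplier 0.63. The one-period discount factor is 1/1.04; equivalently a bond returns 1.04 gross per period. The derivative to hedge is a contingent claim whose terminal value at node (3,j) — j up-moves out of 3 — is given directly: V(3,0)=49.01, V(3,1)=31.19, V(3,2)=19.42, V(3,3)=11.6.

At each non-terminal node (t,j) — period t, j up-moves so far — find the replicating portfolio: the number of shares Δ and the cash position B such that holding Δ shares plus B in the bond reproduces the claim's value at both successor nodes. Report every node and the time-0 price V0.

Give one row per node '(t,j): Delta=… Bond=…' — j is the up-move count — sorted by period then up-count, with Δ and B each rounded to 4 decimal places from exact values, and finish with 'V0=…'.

No-arbitrage ⇒ martingale measure with p* = (R−d)/(u−d) = 0.6406.
Payoff layer (t=3): V(3,0)=49.0100, V(3,1)=31.1900, V(3,2)=19.4200, V(3,3)=11.6000
  t=2,j=0: stock 16.2729 → up 20.6666 (V=31.1900), down 10.2519 (V=49.0100). Price 36.1481; hedge Δ=-1.7111, bond B=63.9919.
  t=2,j=1: stock 32.8041 → up 41.6612 (V=19.4200), down 20.6666 (V=31.1900). Price 22.7402; hedge Δ=-0.5606, bond B=41.1309.
  t=2,j=2: stock 66.1289 → up 83.9837 (V=11.6000), down 41.6612 (V=19.4200). Price 13.8561; hedge Δ=-0.1848, bond B=26.0748.
  t=1,j=0: stock 25.8300 → up 32.8041 (V=22.7402), down 16.2729 (V=36.1481). Price 26.4987; hedge Δ=-0.8111, bond B=47.4486.
  t=1,j=1: stock 52.0700 → up 66.1289 (V=13.8561), down 32.8041 (V=22.7402). Price 16.3931; hedge Δ=-0.2666, bond B=30.2746.
  t=0,j=0: stock 41.0000 → up 52.0700 (V=16.3931), down 25.8300 (V=26.4987). Price 19.2546; hedge Δ=-0.3851, bond B=35.0447.
Self-financing check: at every node Δ·S+B equals the discounted successor values.

(0,0): Delta=-0.3851 Bond=35.0447
(1,0): Delta=-0.8111 Bond=47.4486
(1,1): Delta=-0.2666 Bond=30.2746
(2,0): Delta=-1.7111 Bond=63.9919
(2,1): Delta=-0.5606 Bond=41.1309
(2,2): Delta=-0.1848 Bond=26.0748
V0=19.2546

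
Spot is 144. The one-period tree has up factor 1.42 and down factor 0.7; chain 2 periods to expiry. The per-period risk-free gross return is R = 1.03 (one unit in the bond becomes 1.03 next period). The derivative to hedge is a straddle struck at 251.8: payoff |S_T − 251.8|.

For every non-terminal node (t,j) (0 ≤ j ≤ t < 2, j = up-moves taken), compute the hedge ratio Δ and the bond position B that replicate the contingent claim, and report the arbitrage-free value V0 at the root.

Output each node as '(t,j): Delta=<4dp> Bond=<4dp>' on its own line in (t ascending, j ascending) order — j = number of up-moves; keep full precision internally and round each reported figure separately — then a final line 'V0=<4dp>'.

No-arbitrage ⇒ martingale measure with p* = (R−d)/(u−d) = 0.4583.
Terminal payoffs: V(2,0)=181.2400, V(2,1)=108.6640, V(2,2)=38.5616
Node (1,0) S=100.8000: V=(p*·108.6640+(1−p*)·181.2400)/1.03=143.6660; Δ=(108.6640−181.2400)/(143.1360−70.5600)=-1.0000; B=V−Δ·S=244.4660
Node (1,1) S=204.4800: V=(p*·38.5616+(1−p*)·108.6640)/1.03=74.3046; Δ=(38.5616−108.6640)/(290.3616−143.1360)=-0.4762; B=V−Δ·S=171.6690
Node (0,0) S=144.0000: V=(p*·74.3046+(1−p*)·143.6660)/1.03=108.6169; Δ=(74.3046−143.6660)/(204.4800−100.8000)=-0.6690; B=V−Δ·S=204.9522
Each (Δ,B) replicates both successor values, so the strategy is self-financing and V0 is arbitrage-free.

(0,0): Delta=-0.6690 Bond=204.9522
(1,0): Delta=-1.0000 Bond=244.4660
(1,1): Delta=-0.4762 Bond=171.6690
V0=108.6169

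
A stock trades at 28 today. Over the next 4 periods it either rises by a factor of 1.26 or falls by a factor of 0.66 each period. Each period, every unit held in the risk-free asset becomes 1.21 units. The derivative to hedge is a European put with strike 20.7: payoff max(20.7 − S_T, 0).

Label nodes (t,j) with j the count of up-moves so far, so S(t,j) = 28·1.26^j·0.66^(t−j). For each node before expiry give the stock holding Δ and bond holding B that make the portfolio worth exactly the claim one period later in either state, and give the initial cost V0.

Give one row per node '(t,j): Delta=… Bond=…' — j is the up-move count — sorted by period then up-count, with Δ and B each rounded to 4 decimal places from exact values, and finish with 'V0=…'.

Under the risk-neutral measure, an up-move has probability p* = (R−d)/(u−d) = 0.9167 and values discount at R = 1.21.
Terminal values V(4,·): V(4,0)=15.3871, V(4,1)=10.5571, V(4,2)=1.3364, V(4,3)=0.0000, V(4,4)=0.0000
(3,0): S=8.0499. Δ = (V_up−V_dn)/(S_up−S_dn) = (10.5571−15.3871)/(10.1429−5.3129) = -1.0000. V = [p*·10.5571 + (1−p*)·15.3871]/1.21 = 9.0576. B = V − Δ·S = 17.1074.
(3,1): S=15.3680. Δ = (V_up−V_dn)/(S_up−S_dn) = (1.3364−10.5571)/(19.3636−10.1429) = -1.0000. V = [p*·1.3364 + (1−p*)·10.5571]/1.21 = 1.7395. B = V − Δ·S = 17.1074.
(3,2): S=29.3388. Δ = (V_up−V_dn)/(S_up−S_dn) = (0.0000−1.3364)/(36.9669−19.3636) = -0.0759. V = [p*·0.0000 + (1−p*)·1.3364]/1.21 = 0.0920. B = V − Δ·S = 2.3193.
(3,3): S=56.0105. Δ = (V_up−V_dn)/(S_up−S_dn) = (0.0000−0.0000)/(70.5733−36.9669) = 0.0000. V = [p*·0.0000 + (1−p*)·0.0000]/1.21 = 0.0000. B = V − Δ·S = 0.0000.
(2,0): S=12.1968. Δ = (V_up−V_dn)/(S_up−S_dn) = (1.7395−9.0576)/(15.3680−8.0499) = -1.0000. V = [p*·1.7395 + (1−p*)·9.0576]/1.21 = 1.9416. B = V − Δ·S = 14.1384.
(2,1): S=23.2848. Δ = (V_up−V_dn)/(S_up−S_dn) = (0.0920−1.7395)/(29.3388−15.3680) = -0.1179. V = [p*·0.0920 + (1−p*)·1.7395]/1.21 = 0.1895. B = V − Δ·S = 2.9352.
(2,2): S=44.4528. Δ = (V_up−V_dn)/(S_up−S_dn) = (0.0000−0.0920)/(56.0105−29.3388) = -0.0035. V = [p*·0.0000 + (1−p*)·0.0920]/1.21 = 0.0063. B = V − Δ·S = 0.1597.
(1,0): S=18.4800. Δ = (V_up−V_dn)/(S_up−S_dn) = (0.1895−1.9416)/(23.2848−12.1968) = -0.1580. V = [p*·0.1895 + (1−p*)·1.9416]/1.21 = 0.2773. B = V − Δ·S = 3.1974.
(1,1): S=35.2800. Δ = (V_up−V_dn)/(S_up−S_dn) = (0.0063−0.1895)/(44.4528−23.2848) = -0.0087. V = [p*·0.0063 + (1−p*)·0.1895]/1.21 = 0.0179. B = V − Δ·S = 0.3232.
(0,0): S=28.0000. Δ = (V_up−V_dn)/(S_up−S_dn) = (0.0179−0.2773)/(35.2800−18.4800) = -0.0154. V = [p*·0.0179 + (1−p*)·0.2773]/1.21 = 0.0326. B = V − Δ·S = 0.4650.
Each (Δ,B) replicates both successor values, so the strategy is self-financing and V0 is arbitrage-free.

(0,0): Delta=-0.0154 Bond=0.4650
(1,0): Delta=-0.1580 Bond=3.1974
(1,1): Delta=-0.0087 Bond=0.3232
(2,0): Delta=-1.0000 Bond=14.1384
(2,1): Delta=-0.1179 Bond=2.9352
(2,2): Delta=-0.0035 Bond=0.1597
(3,0): Delta=-1.0000 Bond=17.1074
(3,1): Delta=-1.0000 Bond=17.1074
(3,2): Delta=-0.0759 Bond=2.3193
(3,3): Delta=0.0000 Bond=0.0000
V0=0.0326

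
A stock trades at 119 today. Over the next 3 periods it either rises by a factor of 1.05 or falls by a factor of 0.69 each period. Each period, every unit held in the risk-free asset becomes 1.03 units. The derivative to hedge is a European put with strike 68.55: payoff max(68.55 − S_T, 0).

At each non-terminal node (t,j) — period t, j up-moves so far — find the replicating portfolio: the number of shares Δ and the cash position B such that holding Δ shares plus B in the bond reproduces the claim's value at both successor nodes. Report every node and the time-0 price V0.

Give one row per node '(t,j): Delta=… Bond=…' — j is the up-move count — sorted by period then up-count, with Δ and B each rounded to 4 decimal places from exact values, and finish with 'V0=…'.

The replicating-portfolio and risk-neutral prices coincide; use p* = (1.03−0.69)/(1.05−0.69) = 0.9444 for the latter.
Payoff layer (t=3): V(3,0)=29.4574, V(3,1)=9.0613, V(3,2)=0.0000, V(3,3)=0.0000
Node (2,0) S=56.6559: V=(p*·9.0613+(1−p*)·29.4574)/1.03=9.8975; Δ=(9.0613−29.4574)/(59.4887−39.0926)=-1.0000; B=V−Δ·S=66.5534
Node (2,1) S=86.2155: V=(p*·0.0000+(1−p*)·9.0613)/1.03=0.4887; Δ=(0.0000−9.0613)/(90.5263−59.4887)=-0.2919; B=V−Δ·S=25.6590
Node (2,2) S=131.1975: V=(p*·0.0000+(1−p*)·0.0000)/1.03=0.0000; Δ=(0.0000−0.0000)/(137.7574−90.5263)=0.0000; B=V−Δ·S=0.0000
Node (1,0) S=82.1100: V=(p*·0.4887+(1−p*)·9.8975)/1.03=0.9820; Δ=(0.4887−9.8975)/(86.2155−56.6559)=-0.3183; B=V−Δ·S=27.1174
Node (1,1) S=124.9500: V=(p*·0.0000+(1−p*)·0.4887)/1.03=0.0264; Δ=(0.0000−0.4887)/(131.1975−86.2155)=-0.0109; B=V−Δ·S=1.3840
Node (0,0) S=119.0000: V=(p*·0.0264+(1−p*)·0.9820)/1.03=0.0771; Δ=(0.0264−0.9820)/(124.9500−82.1100)=-0.0223; B=V−Δ·S=2.7317
The time-0 hedge costs 0.0771, which is the no-arbitrage price.

(0,0): Delta=-0.0223 Bond=2.7317
(1,0): Delta=-0.3183 Bond=27.1174
(1,1): Delta=-0.0109 Bond=1.3840
(2,0): Delta=-1.0000 Bond=66.5534
(2,1): Delta=-0.2919 Bond=25.6590
(2,2): Delta=0.0000 Bond=0.0000
V0=0.0771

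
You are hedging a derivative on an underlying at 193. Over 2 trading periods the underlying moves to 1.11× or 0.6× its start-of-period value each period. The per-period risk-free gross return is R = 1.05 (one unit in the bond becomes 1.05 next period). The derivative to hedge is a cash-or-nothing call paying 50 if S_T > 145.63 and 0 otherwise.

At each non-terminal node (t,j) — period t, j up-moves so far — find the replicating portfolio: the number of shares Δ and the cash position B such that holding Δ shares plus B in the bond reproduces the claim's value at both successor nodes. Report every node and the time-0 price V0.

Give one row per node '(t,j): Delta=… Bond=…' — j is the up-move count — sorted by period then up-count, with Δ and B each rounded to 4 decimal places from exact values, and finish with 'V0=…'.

The replicating-portfolio and risk-neutral prices coincide; use p* = (1.05−0.6)/(1.11−0.6) = 0.8824 for the latter.
Terminal values V(2,·): V(2,0)=0.0000, V(2,1)=0.0000, V(2,2)=50.0000
  t=1,j=0: stock 115.8000 → up 128.5380 (V=0.0000), down 69.4800 (V=0.0000). Price 0.0000; hedge Δ=0.0000, bond B=0.0000.
  t=1,j=1: stock 214.2300 → up 237.7953 (V=50.0000), down 128.5380 (V=0.0000). Price 42.0168; hedge Δ=0.4576, bond B=-56.0224.
  t=0,j=0: stock 193.0000 → up 214.2300 (V=42.0168), down 115.8000 (V=0.0000). Price 35.3082; hedge Δ=0.4269, bond B=-47.0777.
Check: Δ(0,0)·S0 + B(0,0) = 35.3082 = V0.

(0,0): Delta=0.4269 Bond=-47.0777
(1,0): Delta=0.0000 Bond=0.0000
(1,1): Delta=0.4576 Bond=-56.0224
V0=35.3082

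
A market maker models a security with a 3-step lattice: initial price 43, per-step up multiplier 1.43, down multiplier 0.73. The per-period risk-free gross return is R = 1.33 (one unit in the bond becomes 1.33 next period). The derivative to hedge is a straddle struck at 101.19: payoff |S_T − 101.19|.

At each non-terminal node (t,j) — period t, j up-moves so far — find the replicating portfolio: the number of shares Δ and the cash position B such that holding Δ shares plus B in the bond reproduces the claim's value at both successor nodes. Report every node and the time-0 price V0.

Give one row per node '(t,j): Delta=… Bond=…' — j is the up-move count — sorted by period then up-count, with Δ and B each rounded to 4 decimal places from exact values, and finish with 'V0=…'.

(0,0): Delta=-0.3225 Bond=27.0204
(1,0): Delta=-1.0000 Bond=57.2050
(1,1): Delta=-0.2648 Bond=32.3924
(2,0): Delta=-1.0000 Bond=76.0827
(2,1): Delta=-1.0000 Bond=76.0827
(2,2): Delta=-0.2023 Bond=37.5818
V0=13.1545

Under the risk-neutral measure, an up-move has probability p* = (R−d)/(u−d) = 0.8571 and values discount at R = 1.33.
Payoff layer (t=3): V(3,0)=84.4623, V(3,1)=68.4220, V(3,2)=37.0006, V(3,3)=24.5509
(2,0): S=22.9147. Δ = (V_up−V_dn)/(S_up−S_dn) = (68.4220−84.4623)/(32.7680−16.7277) = -1.0000. V = [p*·68.4220 + (1−p*)·84.4623]/1.33 = 53.1680. B = V − Δ·S = 76.0827.
(2,1): S=44.8877. Δ = (V_up−V_dn)/(S_up−S_dn) = (37.0006−68.4220)/(64.1894−32.7680) = -1.0000. V = [p*·37.0006 + (1−p*)·68.4220]/1.33 = 31.1950. B = V − Δ·S = 76.0827.
(2,2): S=87.9307. Δ = (V_up−V_dn)/(S_up−S_dn) = (24.5509−37.0006)/(125.7409−64.1894) = -0.2023. V = [p*·24.5509 + (1−p*)·37.0006]/1.33 = 19.7966. B = V − Δ·S = 37.5818.
(1,0): S=31.3900. Δ = (V_up−V_dn)/(S_up−S_dn) = (31.1950−53.1680)/(44.8877−22.9147) = -1.0000. V = [p*·31.1950 + (1−p*)·53.1680]/1.33 = 25.8150. B = V − Δ·S = 57.2050.
(1,1): S=61.4900. Δ = (V_up−V_dn)/(S_up−S_dn) = (19.7966−31.1950)/(87.9307−44.8877) = -0.2648. V = [p*·19.7966 + (1−p*)·31.1950]/1.33 = 16.1090. B = V − Δ·S = 32.3924.
(0,0): S=43.0000. Δ = (V_up−V_dn)/(S_up−S_dn) = (16.1090−25.8150)/(61.4900−31.3900) = -0.3225. V = [p*·16.1090 + (1−p*)·25.8150]/1.33 = 13.1545. B = V − Δ·S = 27.0204.
The time-0 hedge costs 13.1545, which is the no-arbitrage price.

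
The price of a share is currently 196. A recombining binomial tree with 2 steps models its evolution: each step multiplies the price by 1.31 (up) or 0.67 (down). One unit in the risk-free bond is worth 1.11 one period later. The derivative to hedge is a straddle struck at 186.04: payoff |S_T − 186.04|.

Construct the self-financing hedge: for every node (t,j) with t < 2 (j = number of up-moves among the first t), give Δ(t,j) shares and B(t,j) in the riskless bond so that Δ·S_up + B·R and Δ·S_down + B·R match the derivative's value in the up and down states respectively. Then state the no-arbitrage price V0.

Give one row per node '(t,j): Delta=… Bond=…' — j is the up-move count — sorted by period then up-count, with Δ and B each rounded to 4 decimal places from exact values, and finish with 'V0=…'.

The replicating-portfolio and risk-neutral prices coincide; use p* = (1.11−0.67)/(1.31−0.67) = 0.6875 for the latter.
At expiry t=2: V(2,0)=98.0556, V(2,1)=14.0108, V(2,2)=150.3156
(1,0): S=131.3200. Δ = (V_up−V_dn)/(S_up−S_dn) = (14.0108−98.0556)/(172.0292−87.9844) = -1.0000. V = [p*·14.0108 + (1−p*)·98.0556]/1.11 = 36.2836. B = V − Δ·S = 167.6036.
(1,1): S=256.7600. Δ = (V_up−V_dn)/(S_up−S_dn) = (150.3156−14.0108)/(336.3556−172.0292) = 0.8295. V = [p*·150.3156 + (1−p*)·14.0108]/1.11 = 97.0454. B = V − Δ·S = -115.9309.
(0,0): S=196.0000. Δ = (V_up−V_dn)/(S_up−S_dn) = (97.0454−36.2836)/(256.7600−131.3200) = 0.4844. V = [p*·97.0454 + (1−p*)·36.2836]/1.11 = 70.3219. B = V − Δ·S = -24.6183.
Check: Δ(0,0)·S0 + B(0,0) = 70.3219 = V0.

(0,0): Delta=0.4844 Bond=-24.6183
(1,0): Delta=-1.0000 Bond=167.6036
(1,1): Delta=0.8295 Bond=-115.9309
V0=70.3219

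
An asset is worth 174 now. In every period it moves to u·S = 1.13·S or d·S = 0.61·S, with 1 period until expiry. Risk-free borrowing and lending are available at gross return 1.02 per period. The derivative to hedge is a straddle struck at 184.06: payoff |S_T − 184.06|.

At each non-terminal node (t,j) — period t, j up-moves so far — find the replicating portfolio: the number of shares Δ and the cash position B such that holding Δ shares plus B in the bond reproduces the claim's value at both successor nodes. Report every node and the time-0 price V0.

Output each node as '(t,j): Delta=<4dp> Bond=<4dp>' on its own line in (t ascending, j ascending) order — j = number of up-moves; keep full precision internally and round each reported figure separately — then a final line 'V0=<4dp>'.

(0,0): Delta=-0.7224 Bond=151.5611
V0=25.8688

No-arbitrage ⇒ martingale measure with p* = (R−d)/(u−d) = 0.7885.
At expiry t=1: V(1,0)=77.9200, V(1,1)=12.5600
  t=0,j=0: stock 174.0000 → up 196.6200 (V=12.5600), down 106.1400 (V=77.9200). Price 25.8688; hedge Δ=-0.7224, bond B=151.5611.
Check: Δ(0,0)·S0 + B(0,0) = 25.8688 = V0.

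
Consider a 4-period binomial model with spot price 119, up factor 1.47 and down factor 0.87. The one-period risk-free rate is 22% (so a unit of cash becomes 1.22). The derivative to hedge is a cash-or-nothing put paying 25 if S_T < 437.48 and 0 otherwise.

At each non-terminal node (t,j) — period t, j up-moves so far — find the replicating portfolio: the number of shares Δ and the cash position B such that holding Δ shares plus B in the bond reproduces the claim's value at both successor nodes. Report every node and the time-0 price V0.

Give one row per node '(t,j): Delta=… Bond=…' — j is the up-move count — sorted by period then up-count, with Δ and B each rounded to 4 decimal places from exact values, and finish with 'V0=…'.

Since d<R<u, set p* = (R−d)/(u−d) = 0.5833; price each node as the discounted p*-expectation of its children.
Payoff layer (t=4): V(4,0)=25.0000, V(4,1)=25.0000, V(4,2)=25.0000, V(4,3)=25.0000, V(4,4)=0.0000
Node (3,0) S=78.3619: V=(p*·25.0000+(1−p*)·25.0000)/1.22=20.4918; Δ=(25.0000−25.0000)/(115.1919−68.1748)=0.0000; B=V−Δ·S=20.4918
Node (3,1) S=132.4045: V=(p*·25.0000+(1−p*)·25.0000)/1.22=20.4918; Δ=(25.0000−25.0000)/(194.6346−115.1919)=0.0000; B=V−Δ·S=20.4918
Node (3,2) S=223.7180: V=(p*·25.0000+(1−p*)·25.0000)/1.22=20.4918; Δ=(25.0000−25.0000)/(328.8654−194.6346)=0.0000; B=V−Δ·S=20.4918
Node (3,3) S=378.0062: V=(p*·0.0000+(1−p*)·25.0000)/1.22=8.5383; Δ=(0.0000−25.0000)/(555.6692−328.8654)=-0.1102; B=V−Δ·S=50.2049
Node (2,0) S=90.0711: V=(p*·20.4918+(1−p*)·20.4918)/1.22=16.7966; Δ=(20.4918−20.4918)/(132.4045−78.3619)=0.0000; B=V−Δ·S=16.7966
Node (2,1) S=152.1891: V=(p*·20.4918+(1−p*)·20.4918)/1.22=16.7966; Δ=(20.4918−20.4918)/(223.7180−132.4045)=0.0000; B=V−Δ·S=16.7966
Node (2,2) S=257.1471: V=(p*·8.5383+(1−p*)·20.4918)/1.22=11.0811; Δ=(8.5383−20.4918)/(378.0062−223.7180)=-0.0775; B=V−Δ·S=31.0037
Node (1,0) S=103.5300: V=(p*·16.7966+(1−p*)·16.7966)/1.22=13.7677; Δ=(16.7966−16.7966)/(152.1891−90.0711)=0.0000; B=V−Δ·S=13.7677
Node (1,1) S=174.9300: V=(p*·11.0811+(1−p*)·16.7966)/1.22=11.0349; Δ=(11.0811−16.7966)/(257.1471−152.1891)=-0.0545; B=V−Δ·S=20.5607
Node (0,0) S=119.0000: V=(p*·11.0349+(1−p*)·13.7677)/1.22=9.9783; Δ=(11.0349−13.7677)/(174.9300−103.5300)=-0.0383; B=V−Δ·S=14.5330
Each (Δ,B) replicates both successor values, so the strategy is self-financing and V0 is arbitrage-free.

(0,0): Delta=-0.0383 Bond=14.5330
(1,0): Delta=0.0000 Bond=13.7677
(1,1): Delta=-0.0545 Bond=20.5607
(2,0): Delta=0.0000 Bond=16.7966
(2,1): Delta=0.0000 Bond=16.7966
(2,2): Delta=-0.0775 Bond=31.0037
(3,0): Delta=0.0000 Bond=20.4918
(3,1): Delta=0.0000 Bond=20.4918
(3,2): Delta=0.0000 Bond=20.4918
(3,3): Delta=-0.1102 Bond=50.2049
V0=9.9783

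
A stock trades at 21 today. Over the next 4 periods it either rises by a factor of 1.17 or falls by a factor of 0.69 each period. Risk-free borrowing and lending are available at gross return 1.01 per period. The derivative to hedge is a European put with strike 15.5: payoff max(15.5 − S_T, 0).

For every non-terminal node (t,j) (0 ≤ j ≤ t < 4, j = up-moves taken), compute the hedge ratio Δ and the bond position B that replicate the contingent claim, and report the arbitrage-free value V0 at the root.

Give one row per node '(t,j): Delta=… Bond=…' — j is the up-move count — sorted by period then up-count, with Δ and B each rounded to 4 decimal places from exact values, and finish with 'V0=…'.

(0,0): Delta=-0.2096 Bond=5.7498
(1,0): Delta=-0.5172 Bond=10.2648
(1,1): Delta=-0.1189 Bond=3.5785
(2,0): Delta=-1.0000 Bond=15.1946
(2,1): Delta=-0.3748 Bond=7.9539
(2,2): Delta=-0.0434 Bond=1.4445
(3,0): Delta=-1.0000 Bond=15.3465
(3,1): Delta=-1.0000 Bond=15.3465
(3,2): Delta=-0.1905 Bond=4.3769
(3,3): Delta=0.0000 Bond=0.0000
V0=1.3489

Since d<R<u, set p* = (R−d)/(u−d) = 0.6667; price each node as the discounted p*-expectation of its children.
At expiry t=4: V(4,0)=10.7399, V(4,1)=7.4285, V(4,2)=1.8136, V(4,3)=0.0000, V(4,4)=0.0000
(3,0): S=6.8987. Δ = (V_up−V_dn)/(S_up−S_dn) = (7.4285−10.7399)/(8.0715−4.7601) = -1.0000. V = [p*·7.4285 + (1−p*)·10.7399]/1.01 = 8.4478. B = V − Δ·S = 15.3465.
(3,1): S=11.6978. Δ = (V_up−V_dn)/(S_up−S_dn) = (1.8136−7.4285)/(13.6864−8.0715) = -1.0000. V = [p*·1.8136 + (1−p*)·7.4285]/1.01 = 3.6488. B = V − Δ·S = 15.3465.
(3,2): S=19.8354. Δ = (V_up−V_dn)/(S_up−S_dn) = (0.0000−1.8136)/(23.2074−13.6864) = -0.1905. V = [p*·0.0000 + (1−p*)·1.8136]/1.01 = 0.5985. B = V − Δ·S = 4.3769.
(3,3): S=33.6339. Δ = (V_up−V_dn)/(S_up−S_dn) = (0.0000−0.0000)/(39.3516−23.2074) = 0.0000. V = [p*·0.0000 + (1−p*)·0.0000]/1.01 = 0.0000. B = V − Δ·S = 0.0000.
(2,0): S=9.9981. Δ = (V_up−V_dn)/(S_up−S_dn) = (3.6488−8.4478)/(11.6978−6.8987) = -1.0000. V = [p*·3.6488 + (1−p*)·8.4478]/1.01 = 5.1965. B = V − Δ·S = 15.1946.
(2,1): S=16.9533. Δ = (V_up−V_dn)/(S_up−S_dn) = (0.5985−3.6488)/(19.8354−11.6978) = -0.3748. V = [p*·0.5985 + (1−p*)·3.6488]/1.01 = 1.5993. B = V − Δ·S = 7.9539.
(2,2): S=28.7469. Δ = (V_up−V_dn)/(S_up−S_dn) = (0.0000−0.5985)/(33.6339−19.8354) = -0.0434. V = [p*·0.0000 + (1−p*)·0.5985]/1.01 = 0.1975. B = V − Δ·S = 1.4445.
(1,0): S=14.4900. Δ = (V_up−V_dn)/(S_up−S_dn) = (1.5993−5.1965)/(16.9533−9.9981) = -0.5172. V = [p*·1.5993 + (1−p*)·5.1965]/1.01 = 2.7707. B = V − Δ·S = 10.2648.
(1,1): S=24.5700. Δ = (V_up−V_dn)/(S_up−S_dn) = (0.1975−1.5993)/(28.7469−16.9533) = -0.1189. V = [p*·0.1975 + (1−p*)·1.5993]/1.01 = 0.6582. B = V − Δ·S = 3.5785.
(0,0): S=21.0000. Δ = (V_up−V_dn)/(S_up−S_dn) = (0.6582−2.7707)/(24.5700−14.4900) = -0.2096. V = [p*·0.6582 + (1−p*)·2.7707]/1.01 = 1.3489. B = V − Δ·S = 5.7498.
Root portfolio cost Δ·21+B reproduces V0=1.3489.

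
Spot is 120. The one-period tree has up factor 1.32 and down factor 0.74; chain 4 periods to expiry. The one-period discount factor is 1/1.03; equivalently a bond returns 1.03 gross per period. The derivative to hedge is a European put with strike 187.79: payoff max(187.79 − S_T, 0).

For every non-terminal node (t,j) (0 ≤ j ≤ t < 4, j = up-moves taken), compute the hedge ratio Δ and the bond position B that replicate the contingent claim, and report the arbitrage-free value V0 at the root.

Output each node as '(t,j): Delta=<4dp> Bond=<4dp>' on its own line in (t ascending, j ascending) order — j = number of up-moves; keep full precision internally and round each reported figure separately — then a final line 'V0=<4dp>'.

(0,0): Delta=-0.6558 Bond=139.0013
(1,0): Delta=-0.9247 Bond=167.0535
(1,1): Delta=-0.5050 Bond=119.2890
(2,0): Delta=-1.0000 Bond=177.0101
(2,1): Delta=-0.8826 Bond=167.1202
(2,2): Delta=-0.2934 Bond=78.6152
(3,0): Delta=-1.0000 Bond=182.3204
(3,1): Delta=-1.0000 Bond=182.3204
(3,2): Delta=-0.8167 Bond=161.9473
(3,3): Delta=0.0000 Bond=0.0000
V0=60.3048

Risk-neutral probability p* = (R−d)/(u−d) = (1.03−0.74)/(1.32−0.74) = 0.5000.
Payoff layer (t=4): V(4,0)=151.8061, V(4,1)=123.6025, V(4,2)=73.2934, V(4,3)=0.0000, V(4,4)=0.0000
Node (3,0) S=48.6269: V=(p*·123.6025+(1−p*)·151.8061)/1.03=133.6935; Δ=(123.6025−151.8061)/(64.1875−35.9839)=-1.0000; B=V−Δ·S=182.3204
Node (3,1) S=86.7398: V=(p*·73.2934+(1−p*)·123.6025)/1.03=95.5805; Δ=(73.2934−123.6025)/(114.4966−64.1875)=-1.0000; B=V−Δ·S=182.3204
Node (3,2) S=154.7251: V=(p*·0.0000+(1−p*)·73.2934)/1.03=35.5793; Δ=(0.0000−73.2934)/(204.2372−114.4966)=-0.8167; B=V−Δ·S=161.9473
Node (3,3) S=275.9962: V=(p*·0.0000+(1−p*)·0.0000)/1.03=0.0000; Δ=(0.0000−0.0000)/(364.3149−204.2372)=0.0000; B=V−Δ·S=0.0000
Node (2,0) S=65.7120: V=(p*·95.5805+(1−p*)·133.6935)/1.03=111.2981; Δ=(95.5805−133.6935)/(86.7398−48.6269)=-1.0000; B=V−Δ·S=177.0101
Node (2,1) S=117.2160: V=(p*·35.5793+(1−p*)·95.5805)/1.03=63.6698; Δ=(35.5793−95.5805)/(154.7251−86.7398)=-0.8826; B=V−Δ·S=167.1202
Node (2,2) S=209.0880: V=(p*·0.0000+(1−p*)·35.5793)/1.03=17.2715; Δ=(0.0000−35.5793)/(275.9962−154.7251)=-0.2934; B=V−Δ·S=78.6152
Node (1,0) S=88.8000: V=(p*·63.6698+(1−p*)·111.2981)/1.03=84.9359; Δ=(63.6698−111.2981)/(117.2160−65.7120)=-0.9247; B=V−Δ·S=167.0535
Node (1,1) S=158.4000: V=(p*·17.2715+(1−p*)·63.6698)/1.03=39.2919; Δ=(17.2715−63.6698)/(209.0880−117.2160)=-0.5050; B=V−Δ·S=119.2890
Node (0,0) S=120.0000: V=(p*·39.2919+(1−p*)·84.9359)/1.03=60.3048; Δ=(39.2919−84.9359)/(158.4000−88.8000)=-0.6558; B=V−Δ·S=139.0013
Self-financing check: at every node Δ·S+B equals the discounted successor values.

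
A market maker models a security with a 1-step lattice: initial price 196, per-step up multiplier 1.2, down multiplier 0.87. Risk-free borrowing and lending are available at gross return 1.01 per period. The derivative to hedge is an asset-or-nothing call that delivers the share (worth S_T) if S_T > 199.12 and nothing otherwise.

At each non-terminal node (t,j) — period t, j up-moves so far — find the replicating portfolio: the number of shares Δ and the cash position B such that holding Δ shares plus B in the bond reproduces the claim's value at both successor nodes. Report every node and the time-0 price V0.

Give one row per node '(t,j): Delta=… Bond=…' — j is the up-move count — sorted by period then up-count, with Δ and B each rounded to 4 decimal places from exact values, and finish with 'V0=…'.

The replicating-portfolio and risk-neutral prices coincide; use p* = (1.01−0.87)/(1.2−0.87) = 0.4242 for the latter.
Payoff layer (t=1): V(1,0)=0.0000, V(1,1)=235.2000
  t=0,j=0: stock 196.0000 → up 235.2000 (V=235.2000), down 170.5200 (V=0.0000). Price 98.7939; hedge Δ=3.6364, bond B=-613.9334.
Check: Δ(0,0)·S0 + B(0,0) = 98.7939 = V0.

(0,0): Delta=3.6364 Bond=-613.9334
V0=98.7939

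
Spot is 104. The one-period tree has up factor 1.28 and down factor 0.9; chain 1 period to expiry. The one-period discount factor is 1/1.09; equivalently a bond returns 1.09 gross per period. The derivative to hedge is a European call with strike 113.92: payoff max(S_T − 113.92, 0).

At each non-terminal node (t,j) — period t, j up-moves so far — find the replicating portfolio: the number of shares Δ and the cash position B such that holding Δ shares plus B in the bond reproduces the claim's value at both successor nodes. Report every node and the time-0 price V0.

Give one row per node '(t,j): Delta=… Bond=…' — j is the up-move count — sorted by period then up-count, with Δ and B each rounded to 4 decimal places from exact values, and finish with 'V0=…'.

Risk-neutral probability p* = (R−d)/(u−d) = (1.09−0.9)/(1.28−0.9) = 0.5000.
Terminal values V(1,·): V(1,0)=0.0000, V(1,1)=19.2000
  t=0,j=0: stock 104.0000 → up 133.1200 (V=19.2000), down 93.6000 (V=0.0000). Price 8.8073; hedge Δ=0.4858, bond B=-41.7190.
Root portfolio cost Δ·104+B reproduces V0=8.8073.

(0,0): Delta=0.4858 Bond=-41.7190
V0=8.8073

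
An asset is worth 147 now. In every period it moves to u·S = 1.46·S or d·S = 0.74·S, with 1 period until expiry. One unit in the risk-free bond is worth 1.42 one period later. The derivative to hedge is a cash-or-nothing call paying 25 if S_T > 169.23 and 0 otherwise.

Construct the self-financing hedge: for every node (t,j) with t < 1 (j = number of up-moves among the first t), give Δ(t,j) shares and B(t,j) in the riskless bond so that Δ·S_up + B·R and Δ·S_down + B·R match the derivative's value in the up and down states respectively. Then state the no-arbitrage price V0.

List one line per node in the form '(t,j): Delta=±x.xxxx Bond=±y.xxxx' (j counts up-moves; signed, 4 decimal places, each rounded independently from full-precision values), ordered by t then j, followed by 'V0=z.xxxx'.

(0,0): Delta=0.2362 Bond=-18.0947
V0=16.6275

Since d<R<u, set p* = (R−d)/(u−d) = 0.9444; price each node as the discounted p*-expectation of its children.
Terminal payoffs: V(1,0)=0.0000, V(1,1)=25.0000
(0,0): S=147.0000. Δ = (V_up−V_dn)/(S_up−S_dn) = (25.0000−0.0000)/(214.6200−108.7800) = 0.2362. V = [p*·25.0000 + (1−p*)·0.0000]/1.42 = 16.6275. B = V − Δ·S = -18.0947.
Each (Δ,B) replicates both successor values, so the strategy is self-financing and V0 is arbitrage-free.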